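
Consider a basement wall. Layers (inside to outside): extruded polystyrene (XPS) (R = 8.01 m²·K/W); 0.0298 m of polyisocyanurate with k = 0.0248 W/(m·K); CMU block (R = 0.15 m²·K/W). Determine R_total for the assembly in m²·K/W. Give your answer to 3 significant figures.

9.36 m²·K/W

0.0298/0.0248 = 1.202
R_total = 8.01 + 1.202 + 0.15 = 9.362 m²·K/W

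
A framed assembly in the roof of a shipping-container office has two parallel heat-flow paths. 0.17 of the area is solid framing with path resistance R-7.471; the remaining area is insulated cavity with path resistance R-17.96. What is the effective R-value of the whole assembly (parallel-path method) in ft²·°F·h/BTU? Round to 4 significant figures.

14.50 ft²·°F·h/BTU

U_eff = 0.83/17.96 + 0.17/7.471 = 0.046214 + 0.022755 = 0.068968
R_eff = 1/U_eff = 14.499 ft²·°F·h/BTU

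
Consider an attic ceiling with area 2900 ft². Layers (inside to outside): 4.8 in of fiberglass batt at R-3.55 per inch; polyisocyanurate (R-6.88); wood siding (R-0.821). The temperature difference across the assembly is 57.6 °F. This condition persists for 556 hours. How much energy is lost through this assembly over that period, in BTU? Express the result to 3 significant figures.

4.8 × 3.55 = 17.04
R_total = 17.04 + 6.88 + 0.821 = 24.74 ft²·°F·h/BTU
Q = 2900 × 57.6 / 24.74 = 6752 BTU/h
E = 6752 × 556 = 3754000 BTU

3750000 BTU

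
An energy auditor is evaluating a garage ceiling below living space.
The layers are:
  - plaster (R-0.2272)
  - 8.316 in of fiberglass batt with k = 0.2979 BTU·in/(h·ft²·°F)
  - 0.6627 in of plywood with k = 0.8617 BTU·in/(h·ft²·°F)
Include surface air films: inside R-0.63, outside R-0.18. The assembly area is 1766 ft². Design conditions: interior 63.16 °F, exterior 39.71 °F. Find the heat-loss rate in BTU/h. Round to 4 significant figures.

8.316/0.2979 = 27.915
0.6627/0.8617 = 0.76906
R_total = 0.63 + 0.2272 + 27.915 + 0.76906 + 0.18 = 29.722 ft²·°F·h/BTU
Q = A·ΔT/R = 1766 × (63.16 − 39.71) / 29.722 = 1393.4 BTU/h

1393 BTU/h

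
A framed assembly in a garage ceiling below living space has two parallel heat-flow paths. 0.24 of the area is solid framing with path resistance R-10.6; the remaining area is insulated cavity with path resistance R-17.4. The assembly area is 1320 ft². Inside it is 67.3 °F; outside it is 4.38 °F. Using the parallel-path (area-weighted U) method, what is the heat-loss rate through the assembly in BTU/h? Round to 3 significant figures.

5510 BTU/h

U_eff = 0.76/17.4 + 0.24/10.6 = 0.04368 + 0.02264 = 0.06632
R_eff = 1/U_eff = 15.08 ft²·°F·h/BTU
Q = 1320 × (67.3 − 4.38) / 15.08 = 5508 BTU/h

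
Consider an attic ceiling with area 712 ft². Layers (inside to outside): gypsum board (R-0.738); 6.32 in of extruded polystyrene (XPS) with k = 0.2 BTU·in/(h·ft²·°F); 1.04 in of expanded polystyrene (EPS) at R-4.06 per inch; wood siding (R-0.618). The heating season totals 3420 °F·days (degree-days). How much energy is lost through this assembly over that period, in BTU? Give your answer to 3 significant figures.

1570000 BTU

6.32/0.2 = 31.6
1.04 × 4.06 = 4.222
R_total = 0.738 + 31.6 + 4.222 + 0.618 = 37.18 ft²·°F·h/BTU
E = A × HDD × 24 / R = 712 × 3420 × 24 / 37.18 = 1572000 BTU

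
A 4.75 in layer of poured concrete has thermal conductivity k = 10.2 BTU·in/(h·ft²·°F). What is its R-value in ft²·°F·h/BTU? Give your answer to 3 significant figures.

0.466 ft²·°F·h/BTU

R = L/k = 4.75/10.2 = 0.4657 ft²·°F·h/BTU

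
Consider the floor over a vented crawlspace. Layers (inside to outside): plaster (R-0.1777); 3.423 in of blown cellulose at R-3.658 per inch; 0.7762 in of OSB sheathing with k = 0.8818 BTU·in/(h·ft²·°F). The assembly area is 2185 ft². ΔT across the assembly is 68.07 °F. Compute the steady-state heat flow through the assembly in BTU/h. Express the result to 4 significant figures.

10950 BTU/h

3.423 × 3.658 = 12.521
0.7762/0.8818 = 0.88024
R_total = 0.1777 + 12.521 + 0.88024 = 13.579 ft²·°F·h/BTU
Q = A·ΔT/R = 2185 × 68.07 / 13.579 = 10953 BTU/h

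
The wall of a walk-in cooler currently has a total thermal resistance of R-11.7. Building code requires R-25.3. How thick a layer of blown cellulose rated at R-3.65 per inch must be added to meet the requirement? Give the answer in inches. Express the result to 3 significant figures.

3.73 in

ΔR = 25.3 − 11.7 = 13.6 ft²·°F·h/BTU
L = ΔR / (R/in) = 13.6/3.65 = 3.726 in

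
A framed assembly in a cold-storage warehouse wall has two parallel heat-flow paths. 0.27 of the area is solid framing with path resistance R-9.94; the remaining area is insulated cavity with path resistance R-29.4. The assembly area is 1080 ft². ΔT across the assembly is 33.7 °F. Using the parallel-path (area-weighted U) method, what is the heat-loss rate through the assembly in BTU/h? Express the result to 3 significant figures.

1890 BTU/h

U_eff = 0.73/29.4 + 0.27/9.94 = 0.02483 + 0.02716 = 0.05199
R_eff = 1/U_eff = 19.23 ft²·°F·h/BTU
Q = 1080 × 33.7 / 19.23 = 1892 BTU/h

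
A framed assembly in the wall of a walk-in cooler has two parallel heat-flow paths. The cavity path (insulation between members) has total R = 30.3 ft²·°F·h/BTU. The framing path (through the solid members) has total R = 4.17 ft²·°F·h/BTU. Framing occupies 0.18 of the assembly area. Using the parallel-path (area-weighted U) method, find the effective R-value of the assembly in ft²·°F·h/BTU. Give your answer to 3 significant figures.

U_eff = 0.82/30.3 + 0.18/4.17 = 0.02706 + 0.04317 = 0.07023
R_eff = 1/U_eff = 14.24 ft²·°F·h/BTU

14.2 ft²·°F·h/BTU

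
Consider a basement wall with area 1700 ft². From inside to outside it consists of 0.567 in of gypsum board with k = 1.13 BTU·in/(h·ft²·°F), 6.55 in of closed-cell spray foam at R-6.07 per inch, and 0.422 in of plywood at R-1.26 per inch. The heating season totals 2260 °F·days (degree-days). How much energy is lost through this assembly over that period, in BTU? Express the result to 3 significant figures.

2260000 BTU

0.567/1.13 = 0.5018
6.55 × 6.07 = 39.76
0.422 × 1.26 = 0.5317
R_total = 0.5018 + 39.76 + 0.5317 = 40.79 ft²·°F·h/BTU
E = A × HDD × 24 / R = 1700 × 2260 × 24 / 40.79 = 2260000 BTU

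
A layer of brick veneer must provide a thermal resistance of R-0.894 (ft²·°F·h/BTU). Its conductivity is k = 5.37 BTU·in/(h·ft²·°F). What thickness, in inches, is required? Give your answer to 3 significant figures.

4.80 in

L = R × k = 0.894 × 5.37 = 4.801 in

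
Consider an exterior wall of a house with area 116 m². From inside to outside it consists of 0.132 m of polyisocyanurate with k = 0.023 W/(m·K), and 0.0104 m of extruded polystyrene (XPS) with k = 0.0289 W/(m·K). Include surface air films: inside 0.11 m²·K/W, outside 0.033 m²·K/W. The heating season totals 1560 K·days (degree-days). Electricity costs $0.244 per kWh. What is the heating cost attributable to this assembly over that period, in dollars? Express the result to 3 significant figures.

170 dollars

0.132/0.023 = 5.739
0.0104/0.0289 = 0.3599
R_total = 0.11 + 5.739 + 0.3599 + 0.033 = 6.242 m²·K/W
E = A × HDD × 24 / R / 1000 = 116 × 1560 × 24 / 6.242 / 1000 = 695.8 kWh
Cost = 695.8 × 0.244 = $169.8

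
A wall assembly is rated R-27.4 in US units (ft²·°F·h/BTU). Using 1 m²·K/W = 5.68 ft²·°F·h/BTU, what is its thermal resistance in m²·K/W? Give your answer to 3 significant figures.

4.82 m²·K/W

R_SI = 27.4/5.68 = 4.824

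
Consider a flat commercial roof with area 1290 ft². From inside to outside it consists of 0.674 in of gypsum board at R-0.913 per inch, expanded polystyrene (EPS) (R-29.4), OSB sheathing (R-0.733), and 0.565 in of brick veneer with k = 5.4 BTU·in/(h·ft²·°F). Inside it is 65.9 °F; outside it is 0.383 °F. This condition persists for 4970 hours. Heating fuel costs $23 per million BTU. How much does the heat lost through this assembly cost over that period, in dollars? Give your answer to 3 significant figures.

0.674 × 0.913 = 0.6154
0.565/5.4 = 0.1046
R_total = 0.6154 + 29.4 + 0.733 + 0.1046 = 30.85 ft²·°F·h/BTU
Q = 1290 × (65.9 − 0.383) / 30.85 = 2739 BTU/h
E = 2739 × 4970 = 13610000 BTU
Cost = 13610000/10⁶ × 23 = $313.1

313 dollars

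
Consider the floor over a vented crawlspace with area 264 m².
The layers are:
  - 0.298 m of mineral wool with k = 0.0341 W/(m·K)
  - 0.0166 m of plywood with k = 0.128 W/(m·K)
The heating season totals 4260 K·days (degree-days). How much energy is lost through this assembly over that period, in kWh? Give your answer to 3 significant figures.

0.298/0.0341 = 8.739
0.0166/0.128 = 0.1297
R_total = 8.739 + 0.1297 = 8.869 m²·K/W
E = A × HDD × 24 / R / 1000 = 264 × 4260 × 24 / 8.869 / 1000 = 3043 kWh

3040 kWh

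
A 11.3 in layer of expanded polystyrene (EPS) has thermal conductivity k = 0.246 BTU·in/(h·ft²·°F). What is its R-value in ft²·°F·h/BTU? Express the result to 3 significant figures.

45.9 ft²·°F·h/BTU

R = L/k = 11.3/0.246 = 45.93 ft²·°F·h/BTU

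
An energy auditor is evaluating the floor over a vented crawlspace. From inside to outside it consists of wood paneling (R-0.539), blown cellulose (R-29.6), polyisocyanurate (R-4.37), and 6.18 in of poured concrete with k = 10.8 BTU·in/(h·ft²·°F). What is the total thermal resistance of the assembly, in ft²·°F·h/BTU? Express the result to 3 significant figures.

35.1 ft²·°F·h/BTU

6.18/10.8 = 0.5722
R_total = 0.539 + 29.6 + 4.37 + 0.5722 = 35.08 ft²·°F·h/BTU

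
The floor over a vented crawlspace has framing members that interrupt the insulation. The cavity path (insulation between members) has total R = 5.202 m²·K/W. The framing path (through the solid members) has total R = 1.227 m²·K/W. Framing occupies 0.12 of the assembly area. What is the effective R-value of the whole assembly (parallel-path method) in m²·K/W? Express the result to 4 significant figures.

U_eff = 0.88/5.202 + 0.12/1.227 = 0.16917 + 0.0978 = 0.26697
R_eff = 1/U_eff = 3.7458 m²·K/W

3.746 m²·K/W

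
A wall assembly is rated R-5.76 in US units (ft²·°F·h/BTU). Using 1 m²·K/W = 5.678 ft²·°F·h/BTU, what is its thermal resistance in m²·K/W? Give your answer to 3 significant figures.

1.01 m²·K/W

R_SI = 5.76/5.678 = 1.014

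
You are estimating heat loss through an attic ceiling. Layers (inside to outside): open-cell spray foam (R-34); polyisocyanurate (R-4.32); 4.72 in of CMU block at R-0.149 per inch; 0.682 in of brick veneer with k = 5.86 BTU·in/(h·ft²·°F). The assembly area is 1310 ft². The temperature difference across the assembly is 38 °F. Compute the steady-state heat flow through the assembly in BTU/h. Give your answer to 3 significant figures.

4.72 × 0.149 = 0.7033
0.682/5.86 = 0.1164
R_total = 34 + 4.32 + 0.7033 + 0.1164 = 39.14 ft²·°F·h/BTU
Q = A·ΔT/R = 1310 × 38 / 39.14 = 1272 BTU/h

1270 BTU/h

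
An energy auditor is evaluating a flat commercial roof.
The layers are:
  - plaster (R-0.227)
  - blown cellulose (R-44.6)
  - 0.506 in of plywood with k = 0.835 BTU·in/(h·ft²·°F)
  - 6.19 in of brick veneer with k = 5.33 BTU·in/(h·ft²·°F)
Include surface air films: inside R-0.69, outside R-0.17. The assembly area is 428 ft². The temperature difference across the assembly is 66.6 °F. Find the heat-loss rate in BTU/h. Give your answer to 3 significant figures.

0.506/0.835 = 0.606
6.19/5.33 = 1.161
R_total = 0.69 + 0.227 + 44.6 + 0.606 + 1.161 + 0.17 = 47.45 ft²·°F·h/BTU
Q = A·ΔT/R = 428 × 66.6 / 47.45 = 600.7 BTU/h

601 BTU/h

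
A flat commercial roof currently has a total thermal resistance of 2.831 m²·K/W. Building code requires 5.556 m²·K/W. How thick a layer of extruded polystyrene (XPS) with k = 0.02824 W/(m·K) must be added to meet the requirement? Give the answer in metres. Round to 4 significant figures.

0.07695 m

ΔR = 5.556 − 2.831 = 2.725 m²·K/W
L = ΔR × k = 2.725 × 0.02824 = 0.076954 m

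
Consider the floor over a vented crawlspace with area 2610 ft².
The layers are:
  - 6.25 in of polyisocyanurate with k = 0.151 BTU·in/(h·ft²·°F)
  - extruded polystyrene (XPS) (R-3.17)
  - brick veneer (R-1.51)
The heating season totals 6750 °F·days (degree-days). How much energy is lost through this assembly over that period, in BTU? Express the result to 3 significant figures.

6.25/0.151 = 41.39
R_total = 41.39 + 3.17 + 1.51 = 46.07 ft²·°F·h/BTU
E = A × HDD × 24 / R = 2610 × 6750 × 24 / 46.07 = 9178000 BTU

9180000 BTU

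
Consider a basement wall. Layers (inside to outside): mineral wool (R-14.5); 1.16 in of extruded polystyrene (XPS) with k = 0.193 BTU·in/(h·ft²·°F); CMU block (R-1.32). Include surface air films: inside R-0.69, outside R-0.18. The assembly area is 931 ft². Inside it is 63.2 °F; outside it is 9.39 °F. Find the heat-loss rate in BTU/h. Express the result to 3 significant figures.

2210 BTU/h

1.16/0.193 = 6.01
R_total = 0.69 + 14.5 + 6.01 + 1.32 + 0.18 = 22.7 ft²·°F·h/BTU
Q = A·ΔT/R = 931 × (63.2 − 9.39) / 22.7 = 2207 BTU/h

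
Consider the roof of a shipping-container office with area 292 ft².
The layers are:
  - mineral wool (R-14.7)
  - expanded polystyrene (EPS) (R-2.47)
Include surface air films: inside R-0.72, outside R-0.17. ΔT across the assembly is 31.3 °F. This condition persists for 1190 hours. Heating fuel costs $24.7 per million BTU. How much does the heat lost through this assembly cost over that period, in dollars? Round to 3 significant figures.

R_total = 0.72 + 14.7 + 2.47 + 0.17 = 18.06 ft²·°F·h/BTU
Q = 292 × 31.3 / 18.06 = 506.1 BTU/h
E = 506.1 × 1190 = 602200 BTU
Cost = 602200/10⁶ × 24.7 = $14.87

14.9 dollars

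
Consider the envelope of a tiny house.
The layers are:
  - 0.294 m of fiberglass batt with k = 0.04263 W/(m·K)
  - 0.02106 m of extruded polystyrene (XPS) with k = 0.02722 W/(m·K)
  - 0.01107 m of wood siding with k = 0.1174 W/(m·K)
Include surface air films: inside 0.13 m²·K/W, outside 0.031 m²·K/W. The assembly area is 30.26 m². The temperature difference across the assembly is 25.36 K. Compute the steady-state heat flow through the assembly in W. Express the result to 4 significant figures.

96.83 W

0.294/0.04263 = 6.8966
0.02106/0.02722 = 0.7737
0.01107/0.1174 = 0.094293
R_total = 0.13 + 6.8966 + 0.7737 + 0.094293 + 0.031 = 7.9255 m²·K/W
Q = A·ΔT/R = 30.26 × 25.36 / 7.9255 = 96.825 W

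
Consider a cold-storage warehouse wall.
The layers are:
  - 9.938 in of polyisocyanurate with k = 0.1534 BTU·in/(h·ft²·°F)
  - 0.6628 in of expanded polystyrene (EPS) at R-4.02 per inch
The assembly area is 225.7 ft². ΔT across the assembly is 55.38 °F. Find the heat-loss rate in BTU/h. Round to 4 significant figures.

185.3 BTU/h

9.938/0.1534 = 64.785
0.6628 × 4.02 = 2.6645
R_total = 64.785 + 2.6645 = 67.449 ft²·°F·h/BTU
Q = A·ΔT/R = 225.7 × 55.38 / 67.449 = 185.31 BTU/h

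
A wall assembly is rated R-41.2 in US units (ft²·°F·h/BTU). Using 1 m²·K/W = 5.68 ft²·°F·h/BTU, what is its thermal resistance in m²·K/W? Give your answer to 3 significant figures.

7.25 m²·K/W

R_SI = 41.2/5.68 = 7.254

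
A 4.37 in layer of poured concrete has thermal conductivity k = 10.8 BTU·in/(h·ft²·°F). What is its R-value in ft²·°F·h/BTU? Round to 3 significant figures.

R = L/k = 4.37/10.8 = 0.4046 ft²·°F·h/BTU

0.405 ft²·°F·h/BTU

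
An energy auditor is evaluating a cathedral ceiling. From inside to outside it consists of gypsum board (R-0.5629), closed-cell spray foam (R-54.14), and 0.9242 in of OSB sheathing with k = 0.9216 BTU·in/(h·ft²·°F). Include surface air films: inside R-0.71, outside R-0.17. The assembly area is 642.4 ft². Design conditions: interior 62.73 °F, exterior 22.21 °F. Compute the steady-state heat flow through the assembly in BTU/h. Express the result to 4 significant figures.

0.9242/0.9216 = 1.0028
R_total = 0.71 + 0.5629 + 54.14 + 1.0028 + 0.17 = 56.586 ft²·°F·h/BTU
Q = A·ΔT/R = 642.4 × (62.73 − 22.21) / 56.586 = 460.01 BTU/h

460.0 BTU/h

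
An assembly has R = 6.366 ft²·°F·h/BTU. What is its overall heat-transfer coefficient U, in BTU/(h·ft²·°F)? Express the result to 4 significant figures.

0.1571 BTU/(h·ft²·°F)

U = 1/R = 1/6.366 = 0.15708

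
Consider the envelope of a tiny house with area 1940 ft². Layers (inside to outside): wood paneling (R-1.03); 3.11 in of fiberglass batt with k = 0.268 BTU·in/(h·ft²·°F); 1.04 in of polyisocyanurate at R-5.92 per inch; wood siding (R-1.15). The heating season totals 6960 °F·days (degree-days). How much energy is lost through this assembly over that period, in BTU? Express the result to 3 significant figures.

16300000 BTU

3.11/0.268 = 11.6
1.04 × 5.92 = 6.157
R_total = 1.03 + 11.6 + 6.157 + 1.15 = 19.94 ft²·°F·h/BTU
E = A × HDD × 24 / R = 1940 × 6960 × 24 / 19.94 = 16250000 BTU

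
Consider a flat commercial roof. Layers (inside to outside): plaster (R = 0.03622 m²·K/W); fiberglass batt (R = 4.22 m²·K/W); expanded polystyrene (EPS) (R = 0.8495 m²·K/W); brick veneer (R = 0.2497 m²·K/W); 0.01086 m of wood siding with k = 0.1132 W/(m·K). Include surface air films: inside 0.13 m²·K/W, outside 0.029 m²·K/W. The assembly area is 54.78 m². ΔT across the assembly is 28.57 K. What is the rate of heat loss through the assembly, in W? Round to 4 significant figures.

279.0 W

0.01086/0.1132 = 0.095936
R_total = 0.13 + 0.03622 + 4.22 + 0.8495 + 0.2497 + 0.095936 + 0.029 = 5.6104 m²·K/W
Q = A·ΔT/R = 54.78 × 28.57 / 5.6104 = 278.96 W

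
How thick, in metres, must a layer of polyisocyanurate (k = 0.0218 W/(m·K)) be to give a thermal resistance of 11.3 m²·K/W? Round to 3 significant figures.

0.246 m

L = R·k = 11.3 × 0.0218 = 0.2463 m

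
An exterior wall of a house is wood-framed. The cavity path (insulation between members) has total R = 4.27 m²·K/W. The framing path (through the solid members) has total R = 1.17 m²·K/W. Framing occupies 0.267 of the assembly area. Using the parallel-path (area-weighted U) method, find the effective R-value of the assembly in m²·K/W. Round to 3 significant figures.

U_eff = 0.733/4.27 + 0.267/1.17 = 0.1717 + 0.2282 = 0.3999
R_eff = 1/U_eff = 2.501 m²·K/W

2.50 m²·K/W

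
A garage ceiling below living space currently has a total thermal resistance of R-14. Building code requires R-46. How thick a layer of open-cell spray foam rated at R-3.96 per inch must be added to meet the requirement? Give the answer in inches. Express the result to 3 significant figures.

8.08 in

ΔR = 46 − 14 = 32 ft²·°F·h/BTU
L = ΔR / (R/in) = 32/3.96 = 8.081 in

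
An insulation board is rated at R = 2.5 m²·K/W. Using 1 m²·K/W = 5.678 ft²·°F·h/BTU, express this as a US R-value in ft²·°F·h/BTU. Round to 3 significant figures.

R_US = 2.5 × 5.678 = 14.2

14.2 ft²·°F·h/BTU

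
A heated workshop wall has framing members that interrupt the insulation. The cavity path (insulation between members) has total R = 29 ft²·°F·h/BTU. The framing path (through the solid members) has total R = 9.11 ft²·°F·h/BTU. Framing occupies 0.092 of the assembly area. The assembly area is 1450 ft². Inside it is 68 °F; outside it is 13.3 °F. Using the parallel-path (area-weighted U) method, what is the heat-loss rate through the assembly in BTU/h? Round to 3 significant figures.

3280 BTU/h

U_eff = 0.908/29 + 0.092/9.11 = 0.03131 + 0.0101 = 0.04141
R_eff = 1/U_eff = 24.15 ft²·°F·h/BTU
Q = 1450 × (68 − 13.3) / 24.15 = 3284 BTU/h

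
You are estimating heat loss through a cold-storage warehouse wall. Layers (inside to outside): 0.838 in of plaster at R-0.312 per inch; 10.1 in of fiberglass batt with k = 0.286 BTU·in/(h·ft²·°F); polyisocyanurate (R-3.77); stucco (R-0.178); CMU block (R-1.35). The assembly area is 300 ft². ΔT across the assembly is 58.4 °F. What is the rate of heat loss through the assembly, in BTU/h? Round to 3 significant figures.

0.838 × 0.312 = 0.2615
10.1/0.286 = 35.31
R_total = 0.2615 + 35.31 + 3.77 + 0.178 + 1.35 = 40.87 ft²·°F·h/BTU
Q = A·ΔT/R = 300 × 58.4 / 40.87 = 428.6 BTU/h

429 BTU/h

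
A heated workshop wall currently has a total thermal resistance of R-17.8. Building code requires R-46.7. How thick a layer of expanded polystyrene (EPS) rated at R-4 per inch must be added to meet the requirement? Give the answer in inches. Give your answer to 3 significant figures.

ΔR = 46.7 − 17.8 = 28.9 ft²·°F·h/BTU
L = ΔR / (R/in) = 28.9/4 = 7.225 in

7.23 in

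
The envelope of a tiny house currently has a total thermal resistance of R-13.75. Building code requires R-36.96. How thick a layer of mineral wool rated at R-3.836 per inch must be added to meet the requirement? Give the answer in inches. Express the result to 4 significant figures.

ΔR = 36.96 − 13.75 = 23.21 ft²·°F·h/BTU
L = ΔR / (R/in) = 23.21/3.836 = 6.0506 in

6.051 in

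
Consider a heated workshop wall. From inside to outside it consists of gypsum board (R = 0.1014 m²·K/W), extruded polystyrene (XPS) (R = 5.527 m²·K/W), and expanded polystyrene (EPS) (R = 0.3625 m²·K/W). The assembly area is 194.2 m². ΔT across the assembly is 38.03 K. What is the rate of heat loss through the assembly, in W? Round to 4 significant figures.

R_total = 0.1014 + 5.527 + 0.3625 = 5.9909 m²·K/W
Q = A·ΔT/R = 194.2 × 38.03 / 5.9909 = 1232.8 W

1233 W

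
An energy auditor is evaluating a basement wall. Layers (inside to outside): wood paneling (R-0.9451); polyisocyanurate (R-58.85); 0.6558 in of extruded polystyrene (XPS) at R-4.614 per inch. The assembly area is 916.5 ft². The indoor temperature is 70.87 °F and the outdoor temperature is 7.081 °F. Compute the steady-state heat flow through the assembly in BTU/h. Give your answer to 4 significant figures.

0.6558 × 4.614 = 3.0259
R_total = 0.9451 + 58.85 + 3.0259 = 62.821 ft²·°F·h/BTU
Q = A·ΔT/R = 916.5 × (70.87 − 7.081) / 62.821 = 930.62 BTU/h

930.6 BTU/h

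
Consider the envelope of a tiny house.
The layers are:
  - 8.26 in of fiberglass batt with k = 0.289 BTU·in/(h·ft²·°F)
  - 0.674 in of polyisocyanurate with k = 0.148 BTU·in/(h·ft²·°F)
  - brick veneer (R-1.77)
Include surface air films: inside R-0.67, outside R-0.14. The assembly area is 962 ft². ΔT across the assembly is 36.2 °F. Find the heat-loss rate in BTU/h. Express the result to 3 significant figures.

975 BTU/h

8.26/0.289 = 28.58
0.674/0.148 = 4.554
R_total = 0.67 + 28.58 + 4.554 + 1.77 + 0.14 = 35.72 ft²·°F·h/BTU
Q = A·ΔT/R = 962 × 36.2 / 35.72 = 975.1 BTU/h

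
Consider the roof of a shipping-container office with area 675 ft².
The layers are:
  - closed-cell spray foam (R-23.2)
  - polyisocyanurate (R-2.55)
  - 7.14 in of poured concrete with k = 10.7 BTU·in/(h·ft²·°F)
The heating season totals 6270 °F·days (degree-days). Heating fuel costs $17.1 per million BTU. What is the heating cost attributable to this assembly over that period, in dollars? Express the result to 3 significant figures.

7.14/10.7 = 0.6673
R_total = 23.2 + 2.55 + 0.6673 = 26.42 ft²·°F·h/BTU
E = A × HDD × 24 / R = 675 × 6270 × 24 / 26.42 = 3845000 BTU
Cost = 3845000/10⁶ × 17.1 = $65.75

65.7 dollars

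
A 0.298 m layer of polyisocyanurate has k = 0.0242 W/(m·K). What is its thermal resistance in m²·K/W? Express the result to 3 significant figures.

R = L/k = 0.298/0.0242 = 12.31 m²·K/W

12.3 m²·K/W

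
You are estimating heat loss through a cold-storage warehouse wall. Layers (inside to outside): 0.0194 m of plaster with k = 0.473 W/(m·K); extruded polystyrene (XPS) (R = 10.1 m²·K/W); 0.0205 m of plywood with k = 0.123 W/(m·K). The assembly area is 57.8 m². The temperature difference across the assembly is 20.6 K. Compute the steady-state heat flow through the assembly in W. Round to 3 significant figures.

116 W

0.0194/0.473 = 0.04101
0.0205/0.123 = 0.1667
R_total = 0.04101 + 10.1 + 0.1667 = 10.31 m²·K/W
Q = A·ΔT/R = 57.8 × 20.6 / 10.31 = 115.5 W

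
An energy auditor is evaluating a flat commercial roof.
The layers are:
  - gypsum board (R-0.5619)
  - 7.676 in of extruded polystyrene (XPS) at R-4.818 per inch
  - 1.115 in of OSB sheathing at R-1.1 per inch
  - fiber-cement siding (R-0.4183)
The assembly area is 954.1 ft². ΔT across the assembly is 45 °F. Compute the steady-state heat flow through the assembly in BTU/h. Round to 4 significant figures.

1096 BTU/h

7.676 × 4.818 = 36.983
1.115 × 1.1 = 1.2265
R_total = 0.5619 + 36.983 + 1.2265 + 0.4183 = 39.19 ft²·°F·h/BTU
Q = A·ΔT/R = 954.1 × 45 / 39.19 = 1095.6 BTU/h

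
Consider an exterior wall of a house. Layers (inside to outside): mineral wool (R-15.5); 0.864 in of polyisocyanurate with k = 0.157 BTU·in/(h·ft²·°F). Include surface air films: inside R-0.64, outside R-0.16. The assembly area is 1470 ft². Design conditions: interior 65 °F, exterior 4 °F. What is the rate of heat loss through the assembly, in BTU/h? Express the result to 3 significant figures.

4110 BTU/h

0.864/0.157 = 5.503
R_total = 0.64 + 15.5 + 5.503 + 0.16 = 21.8 ft²·°F·h/BTU
Q = A·ΔT/R = 1470 × (65 − 4) / 21.8 = 4113 BTU/h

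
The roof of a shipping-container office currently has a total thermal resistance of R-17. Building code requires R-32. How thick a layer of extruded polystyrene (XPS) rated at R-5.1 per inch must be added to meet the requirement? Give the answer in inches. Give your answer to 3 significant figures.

2.94 in

ΔR = 32 − 17 = 15 ft²·°F·h/BTU
L = ΔR / (R/in) = 15/5.1 = 2.941 in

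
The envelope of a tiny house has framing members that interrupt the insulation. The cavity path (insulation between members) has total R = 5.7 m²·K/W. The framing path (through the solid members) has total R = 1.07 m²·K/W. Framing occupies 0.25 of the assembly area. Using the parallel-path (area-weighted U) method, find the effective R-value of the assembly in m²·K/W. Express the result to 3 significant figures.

2.74 m²·K/W

U_eff = 0.75/5.7 + 0.25/1.07 = 0.1316 + 0.2336 = 0.3652
R_eff = 1/U_eff = 2.738 m²·K/W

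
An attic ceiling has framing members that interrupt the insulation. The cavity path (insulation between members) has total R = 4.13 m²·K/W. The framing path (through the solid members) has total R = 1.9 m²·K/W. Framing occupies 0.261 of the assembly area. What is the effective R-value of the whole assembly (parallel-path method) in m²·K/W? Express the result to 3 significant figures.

U_eff = 0.739/4.13 + 0.261/1.9 = 0.1789 + 0.1374 = 0.3163
R_eff = 1/U_eff = 3.162 m²·K/W

3.16 m²·K/W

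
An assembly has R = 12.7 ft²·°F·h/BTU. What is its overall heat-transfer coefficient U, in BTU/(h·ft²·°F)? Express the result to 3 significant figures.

U = 1/R = 1/12.7 = 0.07874

0.0787 BTU/(h·ft²·°F)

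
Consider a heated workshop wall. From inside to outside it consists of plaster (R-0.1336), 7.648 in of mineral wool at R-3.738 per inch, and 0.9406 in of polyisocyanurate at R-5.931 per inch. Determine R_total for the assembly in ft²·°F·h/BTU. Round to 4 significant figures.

34.30 ft²·°F·h/BTU

7.648 × 3.738 = 28.588
0.9406 × 5.931 = 5.5787
R_total = 0.1336 + 28.588 + 5.5787 = 34.301 ft²·°F·h/BTU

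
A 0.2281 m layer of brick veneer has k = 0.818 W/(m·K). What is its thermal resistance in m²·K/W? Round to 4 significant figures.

R = L/k = 0.2281/0.818 = 0.27885 m²·K/W

0.2789 m²·K/W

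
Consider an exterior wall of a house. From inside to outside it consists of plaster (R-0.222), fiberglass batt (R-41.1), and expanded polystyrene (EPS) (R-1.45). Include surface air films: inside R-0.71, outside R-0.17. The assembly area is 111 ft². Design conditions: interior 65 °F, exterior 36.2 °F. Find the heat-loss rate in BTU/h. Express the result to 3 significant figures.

R_total = 0.71 + 0.222 + 41.1 + 1.45 + 0.17 = 43.65 ft²·°F·h/BTU
Q = A·ΔT/R = 111 × (65 − 36.2) / 43.65 = 73.23 BTU/h

73.2 BTU/h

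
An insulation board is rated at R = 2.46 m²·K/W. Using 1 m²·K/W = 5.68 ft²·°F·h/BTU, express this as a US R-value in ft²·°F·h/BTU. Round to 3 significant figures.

R_US = 2.46 × 5.68 = 13.97

14.0 ft²·°F·h/BTU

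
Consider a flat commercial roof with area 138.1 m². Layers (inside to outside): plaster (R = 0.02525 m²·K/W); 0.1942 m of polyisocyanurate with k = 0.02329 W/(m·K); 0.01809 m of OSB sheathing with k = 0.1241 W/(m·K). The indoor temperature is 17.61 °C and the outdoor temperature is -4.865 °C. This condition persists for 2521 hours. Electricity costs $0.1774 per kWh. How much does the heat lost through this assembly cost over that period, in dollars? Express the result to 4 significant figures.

163.1 dollars

0.1942/0.02329 = 8.3383
0.01809/0.1241 = 0.14577
R_total = 0.02525 + 8.3383 + 0.14577 = 8.5094 m²·K/W
Q = 138.1 × (17.61 − (-4.865)) / 8.5094 = 364.75 W
E = 364.75 W × 2521 h / 1000 = 919.54 kWh
Cost = 919.54 × 0.1774 = $163.13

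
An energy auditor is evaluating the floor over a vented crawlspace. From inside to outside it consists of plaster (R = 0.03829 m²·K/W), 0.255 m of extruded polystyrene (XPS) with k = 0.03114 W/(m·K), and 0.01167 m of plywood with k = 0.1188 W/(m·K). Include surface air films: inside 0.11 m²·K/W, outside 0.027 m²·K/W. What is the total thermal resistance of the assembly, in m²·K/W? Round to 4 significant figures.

8.462 m²·K/W

0.255/0.03114 = 8.1888
0.01167/0.1188 = 0.098232
R_total = 0.11 + 0.03829 + 8.1888 + 0.098232 + 0.027 = 8.4623 m²·K/W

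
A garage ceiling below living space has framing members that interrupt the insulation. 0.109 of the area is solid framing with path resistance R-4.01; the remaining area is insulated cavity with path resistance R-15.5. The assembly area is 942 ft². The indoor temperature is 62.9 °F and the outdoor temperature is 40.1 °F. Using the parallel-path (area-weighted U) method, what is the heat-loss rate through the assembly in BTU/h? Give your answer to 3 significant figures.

1820 BTU/h

U_eff = 0.891/15.5 + 0.109/4.01 = 0.05748 + 0.02718 = 0.08467
R_eff = 1/U_eff = 11.81 ft²·°F·h/BTU
Q = 942 × (62.9 − 40.1) / 11.81 = 1818 BTU/h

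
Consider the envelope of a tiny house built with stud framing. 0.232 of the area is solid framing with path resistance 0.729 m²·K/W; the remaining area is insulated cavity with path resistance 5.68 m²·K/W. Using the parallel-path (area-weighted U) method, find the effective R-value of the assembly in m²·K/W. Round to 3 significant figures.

U_eff = 0.768/5.68 + 0.232/0.729 = 0.1352 + 0.3182 = 0.4535
R_eff = 1/U_eff = 2.205 m²·K/W

2.21 m²·K/W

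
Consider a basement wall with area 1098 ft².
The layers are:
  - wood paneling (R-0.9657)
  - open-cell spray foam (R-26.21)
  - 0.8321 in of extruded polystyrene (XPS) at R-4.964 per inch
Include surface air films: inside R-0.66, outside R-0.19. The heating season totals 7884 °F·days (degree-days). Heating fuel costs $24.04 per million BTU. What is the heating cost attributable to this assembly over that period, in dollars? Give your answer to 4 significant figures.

155.3 dollars

0.8321 × 4.964 = 4.1305
R_total = 0.66 + 0.9657 + 26.21 + 4.1305 + 0.19 = 32.156 ft²·°F·h/BTU
E = A × HDD × 24 / R = 1098 × 7884 × 24 / 32.156 = 6460900 BTU
Cost = 6460900/10⁶ × 24.04 = $155.32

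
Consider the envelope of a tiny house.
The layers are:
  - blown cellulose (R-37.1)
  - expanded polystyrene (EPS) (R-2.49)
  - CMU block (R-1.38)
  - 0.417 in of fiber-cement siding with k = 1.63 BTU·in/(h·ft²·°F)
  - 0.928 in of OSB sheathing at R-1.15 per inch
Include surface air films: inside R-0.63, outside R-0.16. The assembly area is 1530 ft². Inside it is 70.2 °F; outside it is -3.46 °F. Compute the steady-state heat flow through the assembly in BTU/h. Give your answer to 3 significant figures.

0.417/1.63 = 0.2558
0.928 × 1.15 = 1.067
R_total = 0.63 + 37.1 + 2.49 + 1.38 + 0.2558 + 1.067 + 0.16 = 43.08 ft²·°F·h/BTU
Q = A·ΔT/R = 1530 × (70.2 − (-3.46)) / 43.08 = 2616 BTU/h

2620 BTU/h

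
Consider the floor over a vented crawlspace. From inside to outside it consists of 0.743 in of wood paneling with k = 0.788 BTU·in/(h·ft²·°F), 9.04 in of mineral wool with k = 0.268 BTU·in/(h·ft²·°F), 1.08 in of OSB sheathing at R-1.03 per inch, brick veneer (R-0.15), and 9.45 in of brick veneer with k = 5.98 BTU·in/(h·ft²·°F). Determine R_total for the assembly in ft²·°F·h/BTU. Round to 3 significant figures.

37.5 ft²·°F·h/BTU

0.743/0.788 = 0.9429
9.04/0.268 = 33.73
1.08 × 1.03 = 1.112
9.45/5.98 = 1.58
R_total = 0.9429 + 33.73 + 1.112 + 0.15 + 1.58 = 37.52 ft²·°F·h/BTU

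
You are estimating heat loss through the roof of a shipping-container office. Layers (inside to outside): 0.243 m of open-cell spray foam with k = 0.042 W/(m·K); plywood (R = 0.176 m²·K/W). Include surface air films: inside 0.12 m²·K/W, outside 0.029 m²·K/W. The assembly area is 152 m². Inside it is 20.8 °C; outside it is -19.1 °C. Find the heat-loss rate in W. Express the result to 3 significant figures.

0.243/0.042 = 5.786
R_total = 0.12 + 5.786 + 0.176 + 0.029 = 6.111 m²·K/W
Q = A·ΔT/R = 152 × (20.8 − (-19.1)) / 6.111 = 992.5 W

992 W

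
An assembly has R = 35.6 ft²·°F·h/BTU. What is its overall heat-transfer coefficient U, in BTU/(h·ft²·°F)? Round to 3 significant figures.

U = 1/R = 1/35.6 = 0.02809

0.0281 BTU/(h·ft²·°F)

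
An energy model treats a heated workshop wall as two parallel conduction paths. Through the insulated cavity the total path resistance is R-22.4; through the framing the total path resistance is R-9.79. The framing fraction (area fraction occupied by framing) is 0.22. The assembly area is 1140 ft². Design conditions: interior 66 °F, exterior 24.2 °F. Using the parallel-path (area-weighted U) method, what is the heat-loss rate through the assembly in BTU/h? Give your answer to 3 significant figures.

2730 BTU/h

U_eff = 0.78/22.4 + 0.22/9.79 = 0.03482 + 0.02247 = 0.05729
R_eff = 1/U_eff = 17.45 ft²·°F·h/BTU
Q = 1140 × (66 − 24.2) / 17.45 = 2730 BTU/h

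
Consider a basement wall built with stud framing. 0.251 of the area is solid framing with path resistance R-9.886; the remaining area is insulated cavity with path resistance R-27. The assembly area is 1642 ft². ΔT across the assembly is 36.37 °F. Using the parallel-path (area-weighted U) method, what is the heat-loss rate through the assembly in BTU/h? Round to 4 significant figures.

U_eff = 0.749/27 + 0.251/9.886 = 0.027741 + 0.025389 = 0.05313
R_eff = 1/U_eff = 18.822 ft²·°F·h/BTU
Q = 1642 × 36.37 / 18.822 = 3172.9 BTU/h

3173 BTU/h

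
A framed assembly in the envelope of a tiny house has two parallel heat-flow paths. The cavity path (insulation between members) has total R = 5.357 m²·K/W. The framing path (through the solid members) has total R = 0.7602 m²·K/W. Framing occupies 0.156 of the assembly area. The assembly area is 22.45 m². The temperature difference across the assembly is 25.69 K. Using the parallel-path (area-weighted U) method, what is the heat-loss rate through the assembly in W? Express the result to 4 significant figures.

U_eff = 0.844/5.357 + 0.156/0.7602 = 0.15755 + 0.20521 = 0.36276
R_eff = 1/U_eff = 2.7566 m²·K/W
Q = 22.45 × 25.69 / 2.7566 = 209.22 W

209.2 W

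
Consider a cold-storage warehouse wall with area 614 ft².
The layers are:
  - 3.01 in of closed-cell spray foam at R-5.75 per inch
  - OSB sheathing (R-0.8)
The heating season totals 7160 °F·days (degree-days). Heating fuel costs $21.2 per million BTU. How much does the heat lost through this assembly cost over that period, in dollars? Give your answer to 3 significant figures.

3.01 × 5.75 = 17.31
R_total = 17.31 + 0.8 = 18.11 ft²·°F·h/BTU
E = A × HDD × 24 / R = 614 × 7160 × 24 / 18.11 = 5827000 BTU
Cost = 5827000/10⁶ × 21.2 = $123.5

124 dollars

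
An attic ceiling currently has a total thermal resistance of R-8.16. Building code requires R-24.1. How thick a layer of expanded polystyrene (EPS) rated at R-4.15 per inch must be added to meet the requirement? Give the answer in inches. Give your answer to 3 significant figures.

3.84 in

ΔR = 24.1 − 8.16 = 15.94 ft²·°F·h/BTU
L = ΔR / (R/in) = 15.94/4.15 = 3.841 in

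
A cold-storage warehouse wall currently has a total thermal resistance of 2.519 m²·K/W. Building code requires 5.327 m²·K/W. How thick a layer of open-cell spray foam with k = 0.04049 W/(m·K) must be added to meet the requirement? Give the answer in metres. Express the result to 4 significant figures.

ΔR = 5.327 − 2.519 = 2.808 m²·K/W
L = ΔR × k = 2.808 × 0.04049 = 0.1137 m

0.1137 m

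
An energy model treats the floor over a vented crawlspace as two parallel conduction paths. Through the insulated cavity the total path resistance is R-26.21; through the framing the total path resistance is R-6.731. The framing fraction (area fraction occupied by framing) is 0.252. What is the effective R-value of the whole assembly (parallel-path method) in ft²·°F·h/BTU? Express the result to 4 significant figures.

15.16 ft²·°F·h/BTU

U_eff = 0.748/26.21 + 0.252/6.731 = 0.028539 + 0.037439 = 0.065977
R_eff = 1/U_eff = 15.157 ft²·°F·h/BTU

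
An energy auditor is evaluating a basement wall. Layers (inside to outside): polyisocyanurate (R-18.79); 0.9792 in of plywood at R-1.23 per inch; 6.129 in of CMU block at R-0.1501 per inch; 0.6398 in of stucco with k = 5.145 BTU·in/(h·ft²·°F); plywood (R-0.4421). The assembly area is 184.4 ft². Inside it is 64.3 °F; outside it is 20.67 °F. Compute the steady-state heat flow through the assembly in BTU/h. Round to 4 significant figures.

0.9792 × 1.23 = 1.2044
6.129 × 0.1501 = 0.91996
0.6398/5.145 = 0.12435
R_total = 18.79 + 1.2044 + 0.91996 + 0.12435 + 0.4421 = 21.481 ft²·°F·h/BTU
Q = A·ΔT/R = 184.4 × (64.3 − 20.67) / 21.481 = 374.54 BTU/h

374.5 BTU/h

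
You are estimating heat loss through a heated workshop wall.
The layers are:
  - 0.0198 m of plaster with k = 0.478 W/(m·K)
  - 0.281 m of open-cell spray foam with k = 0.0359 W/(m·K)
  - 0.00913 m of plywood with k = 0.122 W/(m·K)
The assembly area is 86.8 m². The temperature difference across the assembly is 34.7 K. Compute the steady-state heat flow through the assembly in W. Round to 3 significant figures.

379 W

0.0198/0.478 = 0.04142
0.281/0.0359 = 7.827
0.00913/0.122 = 0.07484
R_total = 0.04142 + 7.827 + 0.07484 = 7.944 m²·K/W
Q = A·ΔT/R = 86.8 × 34.7 / 7.944 = 379.2 W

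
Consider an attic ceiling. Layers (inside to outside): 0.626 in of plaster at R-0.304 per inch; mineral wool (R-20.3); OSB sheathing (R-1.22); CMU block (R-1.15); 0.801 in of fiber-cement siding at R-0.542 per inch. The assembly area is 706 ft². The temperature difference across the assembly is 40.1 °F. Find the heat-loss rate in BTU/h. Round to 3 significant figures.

0.626 × 0.304 = 0.1903
0.801 × 0.542 = 0.4341
R_total = 0.1903 + 20.3 + 1.22 + 1.15 + 0.4341 = 23.29 ft²·°F·h/BTU
Q = A·ΔT/R = 706 × 40.1 / 23.29 = 1215 BTU/h

1220 BTU/h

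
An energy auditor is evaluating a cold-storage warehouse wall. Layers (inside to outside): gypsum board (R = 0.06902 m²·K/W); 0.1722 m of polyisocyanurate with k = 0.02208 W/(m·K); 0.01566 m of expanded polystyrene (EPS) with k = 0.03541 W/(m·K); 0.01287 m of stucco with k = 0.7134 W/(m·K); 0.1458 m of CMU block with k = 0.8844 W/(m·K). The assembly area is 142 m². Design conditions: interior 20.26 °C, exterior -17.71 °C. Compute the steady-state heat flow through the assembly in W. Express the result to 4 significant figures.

0.1722/0.02208 = 7.7989
0.01566/0.03541 = 0.44225
0.01287/0.7134 = 0.01804
0.1458/0.8844 = 0.16486
R_total = 0.06902 + 7.7989 + 0.44225 + 0.01804 + 0.16486 = 8.4931 m²·K/W
Q = A·ΔT/R = 142 × (20.26 − (-17.71)) / 8.4931 = 634.84 W

634.8 W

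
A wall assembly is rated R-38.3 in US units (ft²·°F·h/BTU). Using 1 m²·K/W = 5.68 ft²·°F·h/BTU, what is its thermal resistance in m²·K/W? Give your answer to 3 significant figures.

R_SI = 38.3/5.68 = 6.743

6.74 m²·K/W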